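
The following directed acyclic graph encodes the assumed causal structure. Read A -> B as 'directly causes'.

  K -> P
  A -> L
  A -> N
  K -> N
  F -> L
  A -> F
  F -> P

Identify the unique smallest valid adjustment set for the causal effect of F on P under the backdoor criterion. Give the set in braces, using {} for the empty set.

Variables eligible for adjustment (non-descendants of F, excluding F and P): {A, K, N}.
Backdoor paths from F to P:
  P1: F <- A -> N <- K -> P
Each backdoor path contains an unconditioned collider, so every path is already blocked with the empty conditioning set:
  P1: blocked at collider N (neither it nor any descendant is in the conditioning set).
The empty set is therefore the unique smallest valid set.

{}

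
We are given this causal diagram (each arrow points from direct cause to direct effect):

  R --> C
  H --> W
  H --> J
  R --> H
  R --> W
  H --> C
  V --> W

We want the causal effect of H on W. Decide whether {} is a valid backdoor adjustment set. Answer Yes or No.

Backdoor paths from H to W (paths whose first edge points into H):
  P1: H <- R -> W
Condition 1 (no descendant of H in the set): holds — descendants of H are {C, J, W}; none are in {}.
Condition 2 (every backdoor path blocked by {}):
  P1: open — no interior node is in the conditioning set.
{} does not satisfy the backdoor criterion.

No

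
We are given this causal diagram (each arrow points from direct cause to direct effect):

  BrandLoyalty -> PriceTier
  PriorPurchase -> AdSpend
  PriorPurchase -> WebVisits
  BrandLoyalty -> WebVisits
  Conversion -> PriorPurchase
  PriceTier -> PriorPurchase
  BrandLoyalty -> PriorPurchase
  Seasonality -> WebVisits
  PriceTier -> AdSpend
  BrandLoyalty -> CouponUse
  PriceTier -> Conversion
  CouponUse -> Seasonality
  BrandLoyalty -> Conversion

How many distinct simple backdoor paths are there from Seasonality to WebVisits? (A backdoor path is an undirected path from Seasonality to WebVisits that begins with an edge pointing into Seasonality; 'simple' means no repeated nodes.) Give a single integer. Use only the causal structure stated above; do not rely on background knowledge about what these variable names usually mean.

8

A backdoor path from Seasonality to WebVisits is any simple undirected path whose first edge points into Seasonality (i.e. leaves Seasonality via a parent).
Parents of Seasonality: {CouponUse}.
Enumerating:
  P1: Seasonality <- CouponUse <- BrandLoyalty -> PriceTier -> Conversion -> PriorPurchase -> WebVisits
  P2: Seasonality <- CouponUse <- BrandLoyalty -> PriceTier -> PriorPurchase -> WebVisits
  P3: Seasonality <- CouponUse <- BrandLoyalty -> PriceTier -> AdSpend <- PriorPurchase -> WebVisits
  P4: Seasonality <- CouponUse <- BrandLoyalty -> Conversion <- PriceTier -> PriorPurchase -> WebVisits
  P5: Seasonality <- CouponUse <- BrandLoyalty -> Conversion <- PriceTier -> AdSpend <- PriorPurchase -> WebVisits
  P6: Seasonality <- CouponUse <- BrandLoyalty -> Conversion -> PriorPurchase -> WebVisits
  P7: Seasonality <- CouponUse <- BrandLoyalty -> PriorPurchase -> WebVisits
  P8: Seasonality <- CouponUse <- BrandLoyalty -> WebVisits
That exhausts the simple backdoor paths. Count: 8.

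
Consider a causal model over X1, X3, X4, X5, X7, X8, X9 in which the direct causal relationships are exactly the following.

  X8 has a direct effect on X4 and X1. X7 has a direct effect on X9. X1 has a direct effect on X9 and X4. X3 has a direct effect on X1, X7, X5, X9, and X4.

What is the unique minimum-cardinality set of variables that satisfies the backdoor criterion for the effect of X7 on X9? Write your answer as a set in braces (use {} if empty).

Variables eligible for adjustment (non-descendants of X7, excluding X7 and X9): {X1, X3, X4, X5, X8}.
Backdoor paths from X7 to X9:
  P1: X7 <- X3 -> X1 -> X9
  P2: X7 <- X3 -> X4 <- X8 -> X1 -> X9
  P3: X7 <- X3 -> X4 <- X1 -> X9
  P4: X7 <- X3 -> X9
The empty set is not sufficient: P1 (X7 <- X3 -> X1 -> X9) has no collider blocking it and no conditioned non-collider, so it is open.
Try {X3}:
  P1: blocked at fork node X3 ∈ conditioning set.
  P2: blocked at fork node X3 ∈ conditioning set.
  P3: blocked at fork node X3 ∈ conditioning set.
  P4: blocked at fork node X3 ∈ conditioning set.
{X3} contains no descendant of X7 and blocks every backdoor path.
No other singleton works — e.g. {X8} leaves P1 open — so {X3} is the unique smallest valid adjustment set.

{X3}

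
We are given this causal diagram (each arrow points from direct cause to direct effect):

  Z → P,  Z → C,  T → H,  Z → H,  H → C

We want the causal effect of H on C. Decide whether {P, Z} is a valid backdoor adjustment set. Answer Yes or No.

Backdoor paths from H to C (paths whose first edge points into H):
  P1: H <- Z -> C
Condition 1 (no descendant of H in the set): holds — descendants of H are {C}; none are in {P, Z}.
Condition 2 (every backdoor path blocked by {P, Z}):
  P1: blocked at fork node Z ∈ conditioning set.
{P, Z} satisfies the backdoor criterion.

Yes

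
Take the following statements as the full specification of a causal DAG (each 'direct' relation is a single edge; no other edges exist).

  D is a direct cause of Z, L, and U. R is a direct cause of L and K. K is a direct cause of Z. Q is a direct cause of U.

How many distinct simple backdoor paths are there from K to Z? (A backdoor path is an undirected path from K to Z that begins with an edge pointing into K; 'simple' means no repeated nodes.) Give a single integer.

A backdoor path from K to Z is any simple undirected path whose first edge points into K (i.e. leaves K via a parent).
Parents of K: {R}.
Enumerating:
  P1: K <- R -> L <- D -> Z
That exhausts the simple backdoor paths. Count: 1.

1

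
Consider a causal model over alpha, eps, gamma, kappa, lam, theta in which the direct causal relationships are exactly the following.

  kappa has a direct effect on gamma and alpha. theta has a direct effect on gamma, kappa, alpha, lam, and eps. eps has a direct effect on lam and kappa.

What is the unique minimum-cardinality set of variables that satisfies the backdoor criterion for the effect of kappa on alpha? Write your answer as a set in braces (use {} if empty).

{theta}

Variables eligible for adjustment (non-descendants of kappa, excluding kappa and alpha): {eps, lam, theta}.
Backdoor paths from kappa to alpha:
  P1: kappa <- theta -> alpha
  P2: kappa <- eps <- theta -> alpha
  P3: kappa <- eps -> lam <- theta -> alpha
The empty set is not sufficient: P1 (kappa <- theta -> alpha) has no collider blocking it and no conditioned non-collider, so it is open.
Try {theta}:
  P1: blocked at fork node theta ∈ conditioning set.
  P2: blocked at fork node theta ∈ conditioning set.
  P3: blocked at collider lam (neither it nor any descendant is in the conditioning set).
{theta} contains no descendant of kappa and blocks every backdoor path.
No other singleton works — e.g. {eps} leaves P1 open — so {theta} is the unique smallest valid adjustment set.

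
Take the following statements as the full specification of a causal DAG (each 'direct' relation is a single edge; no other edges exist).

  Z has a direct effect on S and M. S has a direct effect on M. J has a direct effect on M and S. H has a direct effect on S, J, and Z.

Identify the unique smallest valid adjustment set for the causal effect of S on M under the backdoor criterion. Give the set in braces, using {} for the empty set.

Variables eligible for adjustment (non-descendants of S, excluding S and M): {H, J, Z}.
Backdoor paths from S to M:
  P1: S <- H -> Z -> M
  P2: S <- H -> J -> M
  P3: S <- Z <- H -> J -> M
  P4: S <- Z -> M
  P5: S <- J <- H -> Z -> M
  P6: S <- J -> M
The empty set is not sufficient: P1 (S <- H -> Z -> M) has no collider blocking it and no conditioned non-collider, so it is open.
Try {J, Z}:
  P1: blocked at chain node Z ∈ conditioning set.
  P2: blocked at chain node J ∈ conditioning set.
  P3: blocked at chain node Z ∈ conditioning set.
  P4: blocked at fork node Z ∈ conditioning set.
  P5: blocked at chain node J ∈ conditioning set.
  P6: blocked at fork node J ∈ conditioning set.
{J, Z} contains no descendant of S and blocks every backdoor path.
Every element of {J, Z} is needed (dropping J leaves P2 open; dropping Z leaves P1 open), so no proper subset is valid.
Among all size-2 subsets of the eligible variables, only {J, Z} blocks every backdoor path, so it is the unique smallest valid adjustment set.

{J, Z}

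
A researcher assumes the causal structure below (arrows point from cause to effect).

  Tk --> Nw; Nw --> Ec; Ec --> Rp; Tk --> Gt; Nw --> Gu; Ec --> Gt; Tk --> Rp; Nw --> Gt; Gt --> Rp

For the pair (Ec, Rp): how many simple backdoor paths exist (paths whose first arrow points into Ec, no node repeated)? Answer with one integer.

A backdoor path from Ec to Rp is any simple undirected path whose first edge points into Ec (i.e. leaves Ec via a parent).
Parents of Ec: {Nw}.
Enumerating:
  P1: Ec <- Nw <- Tk -> Gt -> Rp
  P2: Ec <- Nw <- Tk -> Rp
  P3: Ec <- Nw -> Gt <- Tk -> Rp
  P4: Ec <- Nw -> Gt -> Rp
That exhausts the simple backdoor paths. Count: 4.

4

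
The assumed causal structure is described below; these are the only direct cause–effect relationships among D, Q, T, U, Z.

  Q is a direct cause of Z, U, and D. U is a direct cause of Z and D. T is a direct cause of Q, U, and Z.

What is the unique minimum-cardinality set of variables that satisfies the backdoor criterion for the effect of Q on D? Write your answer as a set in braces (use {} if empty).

{T}

Variables eligible for adjustment (non-descendants of Q, excluding Q and D): {T}.
Backdoor paths from Q to D:
  P1: Q <- T -> U -> D
  P2: Q <- T -> Z <- U -> D
The empty set is not sufficient: P1 (Q <- T -> U -> D) has no collider blocking it and no conditioned non-collider, so it is open.
Try {T}:
  P1: blocked at fork node T ∈ conditioning set.
  P2: blocked at fork node T ∈ conditioning set.
{T} contains no descendant of Q and blocks every backdoor path.
{T} is the unique smallest valid adjustment set.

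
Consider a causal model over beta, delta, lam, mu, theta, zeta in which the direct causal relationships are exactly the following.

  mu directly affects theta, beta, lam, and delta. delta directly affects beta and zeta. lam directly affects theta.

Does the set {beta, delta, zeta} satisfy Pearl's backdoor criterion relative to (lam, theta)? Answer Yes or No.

No

Backdoor paths from lam to theta (paths whose first edge points into lam):
  P1: lam <- mu -> theta
Condition 1 (no descendant of lam in the set): holds — descendants of lam are {theta}; none are in {beta, delta, zeta}.
Condition 2 (every backdoor path blocked by {beta, delta, zeta}):
  P1: open — no interior node is in the conditioning set.
{beta, delta, zeta} does not satisfy the backdoor criterion.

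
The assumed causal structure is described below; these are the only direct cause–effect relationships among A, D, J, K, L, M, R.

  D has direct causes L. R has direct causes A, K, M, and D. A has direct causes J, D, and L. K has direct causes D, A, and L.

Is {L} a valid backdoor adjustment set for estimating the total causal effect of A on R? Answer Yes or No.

Backdoor paths from A to R (paths whose first edge points into A):
  P1: A <- L -> D -> K -> R
  P2: A <- L -> D -> R
  P3: A <- L -> K <- D -> R
  P4: A <- L -> K -> R
  P5: A <- D <- L -> K -> R
  P6: A <- D -> K -> R
  P7: A <- D -> R
Condition 1 (no descendant of A in the set): holds — descendants of A are {K, R}; none are in {L}.
Condition 2 (every backdoor path blocked by {L}):
  P1: blocked at fork node L ∈ conditioning set.
  P2: blocked at fork node L ∈ conditioning set.
  P3: blocked at fork node L ∈ conditioning set.
  P4: blocked at fork node L ∈ conditioning set.
  P5: blocked at fork node L ∈ conditioning set.
  P6: open — no interior node is in the conditioning set.
  P7: open — no interior node is in the conditioning set.
{L} does not satisfy the backdoor criterion.

No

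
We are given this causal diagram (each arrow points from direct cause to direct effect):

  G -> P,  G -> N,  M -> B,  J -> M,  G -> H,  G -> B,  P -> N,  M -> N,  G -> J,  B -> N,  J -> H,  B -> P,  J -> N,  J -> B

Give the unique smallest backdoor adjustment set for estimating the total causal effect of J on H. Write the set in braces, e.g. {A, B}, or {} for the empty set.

Variables eligible for adjustment (non-descendants of J, excluding J and H): {G}.
Backdoor paths from J to H:
  P1: J <- G -> H
The empty set is not sufficient: P1 (J <- G -> H) has no collider blocking it and no conditioned non-collider, so it is open.
Try {G}:
  P1: blocked at fork node G ∈ conditioning set.
{G} contains no descendant of J and blocks every backdoor path.
{G} is the unique smallest valid adjustment set.

{G}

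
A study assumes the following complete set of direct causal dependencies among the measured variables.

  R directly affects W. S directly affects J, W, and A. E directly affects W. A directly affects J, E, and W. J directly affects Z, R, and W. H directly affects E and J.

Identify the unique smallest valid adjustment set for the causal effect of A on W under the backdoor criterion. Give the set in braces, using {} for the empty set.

{S}

Variables eligible for adjustment (non-descendants of A, excluding A and W): {H, S}.
Backdoor paths from A to W:
  P1: A <- S -> J <- H -> E -> W
  P2: A <- S -> J -> R -> W
  P3: A <- S -> J -> W
  P4: A <- S -> W
The empty set is not sufficient: P2 (A <- S -> J -> R -> W) has no collider blocking it and no conditioned non-collider, so it is open.
Try {S}:
  P1: blocked at fork node S ∈ conditioning set.
  P2: blocked at fork node S ∈ conditioning set.
  P3: blocked at fork node S ∈ conditioning set.
  P4: blocked at fork node S ∈ conditioning set.
{S} contains no descendant of A and blocks every backdoor path.
No other singleton works — e.g. {H} leaves P2 open — so {S} is the unique smallest valid adjustment set.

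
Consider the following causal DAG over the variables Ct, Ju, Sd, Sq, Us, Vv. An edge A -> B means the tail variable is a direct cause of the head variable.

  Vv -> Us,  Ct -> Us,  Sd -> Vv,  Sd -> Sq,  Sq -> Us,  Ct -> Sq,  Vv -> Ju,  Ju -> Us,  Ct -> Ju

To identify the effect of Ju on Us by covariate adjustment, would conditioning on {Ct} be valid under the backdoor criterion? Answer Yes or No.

No

Backdoor paths from Ju to Us (paths whose first edge points into Ju):
  P1: Ju <- Ct -> Sq <- Sd -> Vv -> Us
  P2: Ju <- Ct -> Sq -> Us
  P3: Ju <- Ct -> Us
  P4: Ju <- Vv <- Sd -> Sq <- Ct -> Us
  P5: Ju <- Vv <- Sd -> Sq -> Us
  P6: Ju <- Vv -> Us
Condition 1 (no descendant of Ju in the set): holds — descendants of Ju are {Us}; none are in {Ct}.
Condition 2 (every backdoor path blocked by {Ct}):
  P1: blocked at fork node Ct ∈ conditioning set.
  P2: blocked at fork node Ct ∈ conditioning set.
  P3: blocked at fork node Ct ∈ conditioning set.
  P4: blocked at collider Sq (neither it nor any descendant is in the conditioning set).
  P5: open — no interior node is in the conditioning set.
  P6: open — no interior node is in the conditioning set.
{Ct} does not satisfy the backdoor criterion.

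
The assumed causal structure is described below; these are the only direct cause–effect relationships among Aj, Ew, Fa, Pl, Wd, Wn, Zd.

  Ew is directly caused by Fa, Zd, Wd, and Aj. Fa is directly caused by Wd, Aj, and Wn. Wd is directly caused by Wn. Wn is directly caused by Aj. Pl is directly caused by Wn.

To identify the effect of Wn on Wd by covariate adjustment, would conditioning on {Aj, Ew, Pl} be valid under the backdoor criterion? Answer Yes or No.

No

Backdoor paths from Wn to Wd (paths whose first edge points into Wn):
  P1: Wn <- Aj -> Fa <- Wd
  P2: Wn <- Aj -> Fa -> Ew <- Wd
  P3: Wn <- Aj -> Ew <- Wd
  P4: Wn <- Aj -> Ew <- Fa <- Wd
Condition 1 (no descendant of Wn in the set): FAILS — Ew and Pl are descendants of Wn.
Condition 2 (every backdoor path blocked by {Aj, Ew, Pl}):
  P1: blocked at fork node Aj ∈ conditioning set.
  P2: blocked at fork node Aj ∈ conditioning set.
  P3: blocked at fork node Aj ∈ conditioning set.
  P4: blocked at fork node Aj ∈ conditioning set.
{Aj, Ew, Pl} does not satisfy the backdoor criterion.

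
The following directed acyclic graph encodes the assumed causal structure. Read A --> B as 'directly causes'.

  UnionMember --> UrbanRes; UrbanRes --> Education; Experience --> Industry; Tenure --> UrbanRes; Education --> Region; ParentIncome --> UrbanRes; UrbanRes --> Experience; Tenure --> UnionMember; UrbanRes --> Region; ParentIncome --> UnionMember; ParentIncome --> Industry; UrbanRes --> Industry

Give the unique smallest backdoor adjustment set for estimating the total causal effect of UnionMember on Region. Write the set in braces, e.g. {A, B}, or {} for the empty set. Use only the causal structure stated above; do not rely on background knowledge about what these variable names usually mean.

{ParentIncome, Tenure}

Variables eligible for adjustment (non-descendants of UnionMember, excluding UnionMember and Region): {ParentIncome, Tenure}.
Backdoor paths from UnionMember to Region:
  P1: UnionMember <- ParentIncome -> UrbanRes -> Education -> Region
  P2: UnionMember <- ParentIncome -> UrbanRes -> Region
  P3: UnionMember <- ParentIncome -> Industry <- UrbanRes -> Education -> Region
  P4: UnionMember <- ParentIncome -> Industry <- UrbanRes -> Region
  P5: UnionMember <- ParentIncome -> Industry <- Experience <- UrbanRes -> Education -> Region
  P6: UnionMember <- ParentIncome -> Industry <- Experience <- UrbanRes -> Region
  P7: UnionMember <- Tenure -> UrbanRes -> Education -> Region
  P8: UnionMember <- Tenure -> UrbanRes -> Region
The empty set is not sufficient: P1 (UnionMember <- ParentIncome -> UrbanRes -> Education -> Region) has no collider blocking it and no conditioned non-collider, so it is open.
Try {ParentIncome, Tenure}:
  P1: blocked at fork node ParentIncome ∈ conditioning set.
  P2: blocked at fork node ParentIncome ∈ conditioning set.
  P3: blocked at fork node ParentIncome ∈ conditioning set.
  P4: blocked at fork node ParentIncome ∈ conditioning set.
  P5: blocked at fork node ParentIncome ∈ conditioning set.
  P6: blocked at fork node ParentIncome ∈ conditioning set.
  P7: blocked at fork node Tenure ∈ conditioning set.
  P8: blocked at fork node Tenure ∈ conditioning set.
{ParentIncome, Tenure} contains no descendant of UnionMember and blocks every backdoor path.
Every element of {ParentIncome, Tenure} is needed (dropping ParentIncome leaves P1 open; dropping Tenure leaves P7 open), so no proper subset is valid.
Among all size-2 subsets of the eligible variables, only {ParentIncome, Tenure} blocks every backdoor path, so it is the unique smallest valid adjustment set.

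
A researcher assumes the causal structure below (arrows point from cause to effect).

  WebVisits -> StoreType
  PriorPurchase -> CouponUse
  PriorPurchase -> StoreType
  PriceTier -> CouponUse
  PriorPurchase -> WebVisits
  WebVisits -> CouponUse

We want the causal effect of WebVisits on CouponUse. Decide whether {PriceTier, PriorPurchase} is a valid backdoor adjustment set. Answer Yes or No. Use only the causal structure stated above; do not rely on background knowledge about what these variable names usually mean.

Yes

Backdoor paths from WebVisits to CouponUse (paths whose first edge points into WebVisits):
  P1: WebVisits <- PriorPurchase -> CouponUse
Condition 1 (no descendant of WebVisits in the set): holds — descendants of WebVisits are {CouponUse, StoreType}; none are in {PriceTier, PriorPurchase}.
Condition 2 (every backdoor path blocked by {PriceTier, PriorPurchase}):
  P1: blocked at fork node PriorPurchase ∈ conditioning set.
{PriceTier, PriorPurchase} satisfies the backdoor criterion.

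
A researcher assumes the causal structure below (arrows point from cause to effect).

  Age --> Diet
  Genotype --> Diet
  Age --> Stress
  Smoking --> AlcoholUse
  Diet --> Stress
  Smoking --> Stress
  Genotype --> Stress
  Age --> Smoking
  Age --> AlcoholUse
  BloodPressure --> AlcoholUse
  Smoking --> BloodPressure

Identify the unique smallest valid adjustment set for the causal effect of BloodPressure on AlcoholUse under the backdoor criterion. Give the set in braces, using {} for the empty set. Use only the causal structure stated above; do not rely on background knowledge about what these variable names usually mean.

{Smoking}

Variables eligible for adjustment (non-descendants of BloodPressure, excluding BloodPressure and AlcoholUse): {Age, Diet, Genotype, Smoking, Stress}.
Backdoor paths from BloodPressure to AlcoholUse:
  P1: BloodPressure <- Smoking <- Age -> AlcoholUse
  P2: BloodPressure <- Smoking -> Stress <- Age -> AlcoholUse
  P3: BloodPressure <- Smoking -> Stress <- Genotype -> Diet <- Age -> AlcoholUse
  P4: BloodPressure <- Smoking -> Stress <- Diet <- Age -> AlcoholUse
  P5: BloodPressure <- Smoking -> AlcoholUse
The empty set is not sufficient: P1 (BloodPressure <- Smoking <- Age -> AlcoholUse) has no collider blocking it and no conditioned non-collider, so it is open.
Try {Smoking}:
  P1: blocked at chain node Smoking ∈ conditioning set.
  P2: blocked at fork node Smoking ∈ conditioning set.
  P3: blocked at fork node Smoking ∈ conditioning set.
  P4: blocked at fork node Smoking ∈ conditioning set.
  P5: blocked at fork node Smoking ∈ conditioning set.
{Smoking} contains no descendant of BloodPressure and blocks every backdoor path.
No other singleton works — e.g. {Age} leaves P5 open — so {Smoking} is the unique smallest valid adjustment set.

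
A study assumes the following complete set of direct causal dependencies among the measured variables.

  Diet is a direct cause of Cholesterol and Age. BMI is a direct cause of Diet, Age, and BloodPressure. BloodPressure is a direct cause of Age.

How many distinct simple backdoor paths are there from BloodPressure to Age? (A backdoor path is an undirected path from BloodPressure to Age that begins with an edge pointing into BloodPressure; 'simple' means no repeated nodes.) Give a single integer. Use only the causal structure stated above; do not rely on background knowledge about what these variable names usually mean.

A backdoor path from BloodPressure to Age is any simple undirected path whose first edge points into BloodPressure (i.e. leaves BloodPressure via a parent).
Parents of BloodPressure: {BMI}.
Enumerating:
  P1: BloodPressure <- BMI -> Diet -> Age
  P2: BloodPressure <- BMI -> Age
That exhausts the simple backdoor paths. Count: 2.

2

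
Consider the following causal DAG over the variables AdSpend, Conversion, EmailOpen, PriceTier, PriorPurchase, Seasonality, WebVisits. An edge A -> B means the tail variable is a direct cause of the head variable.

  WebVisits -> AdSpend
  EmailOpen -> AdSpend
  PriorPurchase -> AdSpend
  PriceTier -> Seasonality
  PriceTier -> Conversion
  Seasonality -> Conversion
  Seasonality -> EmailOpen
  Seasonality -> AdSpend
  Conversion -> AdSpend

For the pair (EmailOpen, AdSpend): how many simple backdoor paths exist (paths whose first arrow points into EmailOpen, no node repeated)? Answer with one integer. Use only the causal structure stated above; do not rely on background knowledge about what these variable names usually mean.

3

A backdoor path from EmailOpen to AdSpend is any simple undirected path whose first edge points into EmailOpen (i.e. leaves EmailOpen via a parent).
Parents of EmailOpen: {Seasonality}.
Enumerating:
  P1: EmailOpen <- Seasonality <- PriceTier -> Conversion -> AdSpend
  P2: EmailOpen <- Seasonality -> Conversion -> AdSpend
  P3: EmailOpen <- Seasonality -> AdSpend
That exhausts the simple backdoor paths. Count: 3.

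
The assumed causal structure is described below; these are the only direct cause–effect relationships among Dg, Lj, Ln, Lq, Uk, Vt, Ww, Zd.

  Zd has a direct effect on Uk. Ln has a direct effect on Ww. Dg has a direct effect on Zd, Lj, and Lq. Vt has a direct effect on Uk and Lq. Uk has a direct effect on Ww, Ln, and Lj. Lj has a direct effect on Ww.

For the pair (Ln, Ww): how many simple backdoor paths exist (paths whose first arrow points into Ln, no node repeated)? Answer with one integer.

A backdoor path from Ln to Ww is any simple undirected path whose first edge points into Ln (i.e. leaves Ln via a parent).
Parents of Ln: {Uk}.
Enumerating:
  P1: Ln <- Uk <- Zd <- Dg -> Lj -> Ww
  P2: Ln <- Uk <- Vt -> Lq <- Dg -> Lj -> Ww
  P3: Ln <- Uk -> Lj -> Ww
  P4: Ln <- Uk -> Ww
That exhausts the simple backdoor paths. Count: 4.

4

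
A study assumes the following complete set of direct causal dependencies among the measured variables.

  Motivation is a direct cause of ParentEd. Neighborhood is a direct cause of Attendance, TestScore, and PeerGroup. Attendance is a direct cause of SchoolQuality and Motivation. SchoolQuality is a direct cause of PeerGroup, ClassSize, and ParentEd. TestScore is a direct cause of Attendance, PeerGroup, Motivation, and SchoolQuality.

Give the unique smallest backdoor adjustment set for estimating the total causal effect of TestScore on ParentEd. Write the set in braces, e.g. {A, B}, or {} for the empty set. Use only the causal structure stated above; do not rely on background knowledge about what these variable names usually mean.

Variables eligible for adjustment (non-descendants of TestScore, excluding TestScore and ParentEd): {Neighborhood}.
Backdoor paths from TestScore to ParentEd:
  P1: TestScore <- Neighborhood -> Attendance -> Motivation -> ParentEd
  P2: TestScore <- Neighborhood -> Attendance -> SchoolQuality -> ParentEd
  P3: TestScore <- Neighborhood -> PeerGroup <- SchoolQuality <- Attendance -> Motivation -> ParentEd
  P4: TestScore <- Neighborhood -> PeerGroup <- SchoolQuality -> ParentEd
The empty set is not sufficient: P1 (TestScore <- Neighborhood -> Attendance -> Motivation -> ParentEd) has no collider blocking it and no conditioned non-collider, so it is open.
Try {Neighborhood}:
  P1: blocked at fork node Neighborhood ∈ conditioning set.
  P2: blocked at fork node Neighborhood ∈ conditioning set.
  P3: blocked at fork node Neighborhood ∈ conditioning set.
  P4: blocked at fork node Neighborhood ∈ conditioning set.
{Neighborhood} contains no descendant of TestScore and blocks every backdoor path.
{Neighborhood} is the unique smallest valid adjustment set.

{Neighborhood}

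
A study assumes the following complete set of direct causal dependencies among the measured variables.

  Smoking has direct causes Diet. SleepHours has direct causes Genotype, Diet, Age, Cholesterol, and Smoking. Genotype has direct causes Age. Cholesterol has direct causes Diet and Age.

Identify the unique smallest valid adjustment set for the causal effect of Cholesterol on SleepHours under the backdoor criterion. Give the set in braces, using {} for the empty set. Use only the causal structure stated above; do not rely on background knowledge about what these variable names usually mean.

{Age, Diet}

Variables eligible for adjustment (non-descendants of Cholesterol, excluding Cholesterol and SleepHours): {Age, Diet, Genotype, Smoking}.
Backdoor paths from Cholesterol to SleepHours:
  P1: Cholesterol <- Diet -> Smoking -> SleepHours
  P2: Cholesterol <- Diet -> SleepHours
  P3: Cholesterol <- Age -> Genotype -> SleepHours
  P4: Cholesterol <- Age -> SleepHours
The empty set is not sufficient: P1 (Cholesterol <- Diet -> Smoking -> SleepHours) has no collider blocking it and no conditioned non-collider, so it is open.
Try {Age, Diet}:
  P1: blocked at fork node Diet ∈ conditioning set.
  P2: blocked at fork node Diet ∈ conditioning set.
  P3: blocked at fork node Age ∈ conditioning set.
  P4: blocked at fork node Age ∈ conditioning set.
{Age, Diet} contains no descendant of Cholesterol and blocks every backdoor path.
Every element of {Age, Diet} is needed (dropping Age leaves P3 open; dropping Diet leaves P1 open), so no proper subset is valid.
Among all size-2 subsets of the eligible variables, only {Age, Diet} blocks every backdoor path, so it is the unique smallest valid adjustment set.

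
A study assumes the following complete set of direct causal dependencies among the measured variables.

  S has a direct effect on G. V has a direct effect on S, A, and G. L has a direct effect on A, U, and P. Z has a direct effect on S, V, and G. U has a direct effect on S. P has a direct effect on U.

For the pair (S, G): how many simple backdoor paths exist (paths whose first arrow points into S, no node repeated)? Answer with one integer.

A backdoor path from S to G is any simple undirected path whose first edge points into S (i.e. leaves S via a parent).
Parents of S: {U, V, Z}.
Enumerating:
  P1: S <- Z -> V -> G
  P2: S <- Z -> G
  P3: S <- V <- Z -> G
  P4: S <- V -> G
  P5: S <- U <- L -> A <- V <- Z -> G
  P6: S <- U <- L -> A <- V -> G
  P7: S <- U <- P <- L -> A <- V <- Z -> G
  P8: S <- U <- P <- L -> A <- V -> G
That exhausts the simple backdoor paths. Count: 8.

8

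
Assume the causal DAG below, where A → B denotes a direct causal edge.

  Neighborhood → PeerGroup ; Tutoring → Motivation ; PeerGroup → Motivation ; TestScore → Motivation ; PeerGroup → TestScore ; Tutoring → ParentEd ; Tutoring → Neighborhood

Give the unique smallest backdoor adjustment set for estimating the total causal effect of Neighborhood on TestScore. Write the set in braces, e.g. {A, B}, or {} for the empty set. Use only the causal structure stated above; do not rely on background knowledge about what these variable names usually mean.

Variables eligible for adjustment (non-descendants of Neighborhood, excluding Neighborhood and TestScore): {ParentEd, Tutoring}.
Backdoor paths from Neighborhood to TestScore:
  P1: Neighborhood <- Tutoring -> Motivation <- PeerGroup -> TestScore
  P2: Neighborhood <- Tutoring -> Motivation <- TestScore
Each backdoor path contains an unconditioned collider, so every path is already blocked with the empty conditioning set:
  P1: blocked at collider Motivation (neither it nor any descendant is in the conditioning set).
  P2: blocked at collider Motivation (neither it nor any descendant is in the conditioning set).
The empty set is therefore the unique smallest valid set.

{}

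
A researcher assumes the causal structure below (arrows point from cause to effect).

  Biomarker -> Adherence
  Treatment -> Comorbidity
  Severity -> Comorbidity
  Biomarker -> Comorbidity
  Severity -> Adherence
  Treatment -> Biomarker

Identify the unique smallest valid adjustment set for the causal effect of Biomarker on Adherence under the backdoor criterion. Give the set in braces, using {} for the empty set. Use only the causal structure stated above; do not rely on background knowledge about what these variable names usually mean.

{}

Variables eligible for adjustment (non-descendants of Biomarker, excluding Biomarker and Adherence): {Severity, Treatment}.
Backdoor paths from Biomarker to Adherence:
  P1: Biomarker <- Treatment -> Comorbidity <- Severity -> Adherence
Each backdoor path contains an unconditioned collider, so every path is already blocked with the empty conditioning set:
  P1: blocked at collider Comorbidity (neither it nor any descendant is in the conditioning set).
The empty set is therefore the unique smallest valid set.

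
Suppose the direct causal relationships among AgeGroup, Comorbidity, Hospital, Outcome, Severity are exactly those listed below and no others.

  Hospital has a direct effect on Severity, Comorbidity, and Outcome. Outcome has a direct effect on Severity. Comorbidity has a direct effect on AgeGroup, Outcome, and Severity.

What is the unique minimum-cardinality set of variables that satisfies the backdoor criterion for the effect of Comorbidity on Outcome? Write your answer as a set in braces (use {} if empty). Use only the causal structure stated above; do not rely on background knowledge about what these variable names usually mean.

{Hospital}

Variables eligible for adjustment (non-descendants of Comorbidity, excluding Comorbidity and Outcome): {Hospital}.
Backdoor paths from Comorbidity to Outcome:
  P1: Comorbidity <- Hospital -> Outcome
  P2: Comorbidity <- Hospital -> Severity <- Outcome
The empty set is not sufficient: P1 (Comorbidity <- Hospital -> Outcome) has no collider blocking it and no conditioned non-collider, so it is open.
Try {Hospital}:
  P1: blocked at fork node Hospital ∈ conditioning set.
  P2: blocked at fork node Hospital ∈ conditioning set.
{Hospital} contains no descendant of Comorbidity and blocks every backdoor path.
{Hospital} is the unique smallest valid adjustment set.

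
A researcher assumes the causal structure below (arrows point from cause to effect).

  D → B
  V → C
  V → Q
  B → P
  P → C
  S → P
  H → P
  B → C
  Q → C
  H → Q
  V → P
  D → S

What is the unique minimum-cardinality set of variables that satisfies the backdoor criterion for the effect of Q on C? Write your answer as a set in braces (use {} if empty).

Variables eligible for adjustment (non-descendants of Q, excluding Q and C): {B, D, H, P, S, V}.
Backdoor paths from Q to C:
  P1: Q <- H -> P <- V -> C
  P2: Q <- H -> P <- B -> C
  P3: Q <- H -> P <- S <- D -> B -> C
  P4: Q <- H -> P -> C
  P5: Q <- V -> P <- B -> C
  P6: Q <- V -> P <- S <- D -> B -> C
  P7: Q <- V -> P -> C
  P8: Q <- V -> C
The empty set is not sufficient: P4 (Q <- H -> P -> C) has no collider blocking it and no conditioned non-collider, so it is open.
Try {H, V}:
  P1: blocked at fork node H ∈ conditioning set.
  P2: blocked at fork node H ∈ conditioning set.
  P3: blocked at fork node H ∈ conditioning set.
  P4: blocked at fork node H ∈ conditioning set.
  P5: blocked at fork node V ∈ conditioning set.
  P6: blocked at fork node V ∈ conditioning set.
  P7: blocked at fork node V ∈ conditioning set.
  P8: blocked at fork node V ∈ conditioning set.
{H, V} contains no descendant of Q and blocks every backdoor path.
Every element of {H, V} is needed (dropping H leaves P4 open; dropping V leaves P7 open), so no proper subset is valid.
Among all size-2 subsets of the eligible variables, only {H, V} blocks every backdoor path, so it is the unique smallest valid adjustment set.

{H, V}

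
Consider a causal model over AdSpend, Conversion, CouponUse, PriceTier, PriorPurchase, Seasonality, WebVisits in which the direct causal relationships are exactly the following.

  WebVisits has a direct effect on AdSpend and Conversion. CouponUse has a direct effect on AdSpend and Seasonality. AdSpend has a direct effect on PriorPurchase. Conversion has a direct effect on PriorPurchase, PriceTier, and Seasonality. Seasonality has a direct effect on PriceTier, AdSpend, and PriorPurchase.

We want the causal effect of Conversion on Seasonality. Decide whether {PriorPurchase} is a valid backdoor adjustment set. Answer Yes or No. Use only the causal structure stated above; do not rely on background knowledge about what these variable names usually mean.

No

Backdoor paths from Conversion to Seasonality (paths whose first edge points into Conversion):
  P1: Conversion <- WebVisits -> AdSpend <- CouponUse -> Seasonality
  P2: Conversion <- WebVisits -> AdSpend <- Seasonality
  P3: Conversion <- WebVisits -> AdSpend -> PriorPurchase <- Seasonality
Condition 1 (no descendant of Conversion in the set): FAILS — PriorPurchase is a descendant of Conversion.
Condition 2 (every backdoor path blocked by {PriorPurchase}):
  P1: open — collider(s) AdSpend are conditioned on (or have a conditioned descendant) and no non-collider on the path is in the set.
  P2: open — collider(s) AdSpend are conditioned on (or have a conditioned descendant) and no non-collider on the path is in the set.
  P3: open — collider(s) PriorPurchase are conditioned on (or have a conditioned descendant) and no non-collider on the path is in the set.
{PriorPurchase} does not satisfy the backdoor criterion.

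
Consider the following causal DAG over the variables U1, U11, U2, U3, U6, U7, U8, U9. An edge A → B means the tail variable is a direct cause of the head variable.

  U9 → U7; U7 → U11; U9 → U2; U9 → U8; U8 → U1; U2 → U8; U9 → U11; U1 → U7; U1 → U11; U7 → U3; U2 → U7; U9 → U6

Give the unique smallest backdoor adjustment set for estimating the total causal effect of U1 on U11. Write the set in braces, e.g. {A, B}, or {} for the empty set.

Variables eligible for adjustment (non-descendants of U1, excluding U1 and U11): {U2, U6, U8, U9}.
Backdoor paths from U1 to U11:
  P1: U1 <- U8 <- U9 -> U2 -> U7 -> U11
  P2: U1 <- U8 <- U9 -> U7 -> U11
  P3: U1 <- U8 <- U9 -> U11
  P4: U1 <- U8 <- U2 <- U9 -> U7 -> U11
  P5: U1 <- U8 <- U2 <- U9 -> U11
  P6: U1 <- U8 <- U2 -> U7 <- U9 -> U11
  P7: U1 <- U8 <- U2 -> U7 -> U11
The empty set is not sufficient: P1 (U1 <- U8 <- U9 -> U2 -> U7 -> U11) has no collider blocking it and no conditioned non-collider, so it is open.
Try {U8}:
  P1: blocked at chain node U8 ∈ conditioning set.
  P2: blocked at chain node U8 ∈ conditioning set.
  P3: blocked at chain node U8 ∈ conditioning set.
  P4: blocked at chain node U8 ∈ conditioning set.
  P5: blocked at chain node U8 ∈ conditioning set.
  P6: blocked at chain node U8 ∈ conditioning set.
  P7: blocked at chain node U8 ∈ conditioning set.
{U8} contains no descendant of U1 and blocks every backdoor path.
No other singleton works — e.g. {U9} leaves P7 open — so {U8} is the unique smallest valid adjustment set.

{U8}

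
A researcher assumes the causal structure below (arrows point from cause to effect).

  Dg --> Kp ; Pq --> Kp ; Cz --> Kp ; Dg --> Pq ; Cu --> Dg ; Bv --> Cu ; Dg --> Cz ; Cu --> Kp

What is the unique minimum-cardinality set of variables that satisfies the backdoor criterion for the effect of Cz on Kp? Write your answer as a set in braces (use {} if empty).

Variables eligible for adjustment (non-descendants of Cz, excluding Cz and Kp): {Bv, Cu, Dg, Pq}.
Backdoor paths from Cz to Kp:
  P1: Cz <- Dg <- Cu -> Kp
  P2: Cz <- Dg -> Pq -> Kp
  P3: Cz <- Dg -> Kp
The empty set is not sufficient: P1 (Cz <- Dg <- Cu -> Kp) has no collider blocking it and no conditioned non-collider, so it is open.
Try {Dg}:
  P1: blocked at chain node Dg ∈ conditioning set.
  P2: blocked at fork node Dg ∈ conditioning set.
  P3: blocked at fork node Dg ∈ conditioning set.
{Dg} contains no descendant of Cz and blocks every backdoor path.
No other singleton works — e.g. {Bv} leaves P1 open — so {Dg} is the unique smallest valid adjustment set.

{Dg}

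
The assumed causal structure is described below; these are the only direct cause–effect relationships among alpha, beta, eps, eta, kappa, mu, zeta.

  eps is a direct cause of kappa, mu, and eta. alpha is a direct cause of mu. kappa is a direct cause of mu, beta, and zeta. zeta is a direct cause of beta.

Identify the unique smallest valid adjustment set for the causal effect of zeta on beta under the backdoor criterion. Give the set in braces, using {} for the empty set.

{kappa}

Variables eligible for adjustment (non-descendants of zeta, excluding zeta and beta): {alpha, eps, eta, kappa, mu}.
Backdoor paths from zeta to beta:
  P1: zeta <- kappa -> beta
The empty set is not sufficient: P1 (zeta <- kappa -> beta) has no collider blocking it and no conditioned non-collider, so it is open.
Try {kappa}:
  P1: blocked at fork node kappa ∈ conditioning set.
{kappa} contains no descendant of zeta and blocks every backdoor path.
No other singleton works — e.g. {eps} leaves P1 open — so {kappa} is the unique smallest valid adjustment set.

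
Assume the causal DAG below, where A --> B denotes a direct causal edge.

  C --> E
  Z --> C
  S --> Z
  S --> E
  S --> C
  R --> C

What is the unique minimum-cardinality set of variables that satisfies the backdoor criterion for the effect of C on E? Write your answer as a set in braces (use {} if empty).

{S}

Variables eligible for adjustment (non-descendants of C, excluding C and E): {R, S, Z}.
Backdoor paths from C to E:
  P1: C <- S -> E
  P2: C <- Z <- S -> E
The empty set is not sufficient: P1 (C <- S -> E) has no collider blocking it and no conditioned non-collider, so it is open.
Try {S}:
  P1: blocked at fork node S ∈ conditioning set.
  P2: blocked at fork node S ∈ conditioning set.
{S} contains no descendant of C and blocks every backdoor path.
No other singleton works — e.g. {Z} leaves P1 open — so {S} is the unique smallest valid adjustment set.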